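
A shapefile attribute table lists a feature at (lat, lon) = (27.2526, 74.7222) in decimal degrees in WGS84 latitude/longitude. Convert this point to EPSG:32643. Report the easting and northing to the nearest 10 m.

Zone 43 central meridian λ₀ = 6×43 − 183 = 75°; Δλ = -0.2778°.
Transverse Mercator on WGS84 with k₀ = 0.9996 gives E = 472499.809 m, N = 3014444.047 m.

E 472500 m, N 3014440 m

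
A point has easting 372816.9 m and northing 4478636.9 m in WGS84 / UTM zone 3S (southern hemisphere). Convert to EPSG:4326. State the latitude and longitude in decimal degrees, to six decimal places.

lat -49.831200°, lon -166.768501°

Zone 3S: λ₀ = -165°, k₀ = 0.9996, false easting 500000 m, false northing 10000000 m.
Meridian distance M = (N − FN)/k₀ = -5523572.5 m.
Inverse transverse Mercator on WGS84 gives φ = -49.83119973°, λ = -166.768500502°.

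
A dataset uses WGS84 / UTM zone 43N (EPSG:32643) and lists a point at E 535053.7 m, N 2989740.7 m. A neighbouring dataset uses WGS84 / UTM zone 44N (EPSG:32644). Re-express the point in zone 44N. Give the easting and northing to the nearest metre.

E -60619 m, N 3002272 m

UTM 43N → geographic: φ = 27.02940001°, λ = 75.35340044°.
UTM 44N (λ₀ = 81°) forward: E = -60618.770 m, N = 3002272.337 m.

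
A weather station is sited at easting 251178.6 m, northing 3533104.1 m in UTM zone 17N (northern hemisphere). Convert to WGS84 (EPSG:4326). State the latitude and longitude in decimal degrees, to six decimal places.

Zone 17N: λ₀ = -81°, k₀ = 0.9996, false easting 500000 m.
Meridian distance M = (N − FN)/k₀ = 3534517.9 m.
Inverse transverse Mercator on WGS84 gives φ = 31.90660007°, λ = -83.63120004°.

lat 31.906600°, lon -83.631200°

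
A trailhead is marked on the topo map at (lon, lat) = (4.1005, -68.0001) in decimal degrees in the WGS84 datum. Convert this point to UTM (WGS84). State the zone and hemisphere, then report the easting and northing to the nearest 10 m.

Longitude 4.1005° lies in the 6° band [0°, 6°), giving zone 31; latitude is south of the equator, so 31S.
Zone 31 central meridian λ₀ = 6×31 − 183 = 3°; Δλ = +1.1005°.
Transverse Mercator on WGS84 with k₀ = 0.9996 gives E = 546003.950 m, N = 2456714.901 m.

Zone 31S: E 546000 m, N 2456710 m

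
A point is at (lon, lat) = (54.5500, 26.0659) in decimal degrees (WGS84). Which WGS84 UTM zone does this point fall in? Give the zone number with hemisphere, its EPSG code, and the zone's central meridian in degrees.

Zone 40N (EPSG:32640), central meridian 57°

UTM zone = ⌊(λ + 180)/6⌋ + 1; 54.5500° ∈ [54°, 60°) → zone 40.
Hemisphere: N (φ ≥ 0).
Central meridian λ₀ = 6×40 − 183 = 57°.
EPSG code: 32640.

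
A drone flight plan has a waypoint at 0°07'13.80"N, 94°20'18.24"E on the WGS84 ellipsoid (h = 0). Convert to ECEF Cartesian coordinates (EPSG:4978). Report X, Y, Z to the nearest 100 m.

X -482500 m, Y 6359800 m, Z 13300 m

WGS84: a = 6378137 m, e² = 0.006694380; N(φ) = a/√(1−e²sin²φ) = 6378137.094 m.
X = (N+h)·cosφ·cosλ = -482486.060 m; Y = (N+h)·cosφ·sinλ = 6359847.487 m; Z = (N(1−e²)+h)·sinφ = 13324.191 m.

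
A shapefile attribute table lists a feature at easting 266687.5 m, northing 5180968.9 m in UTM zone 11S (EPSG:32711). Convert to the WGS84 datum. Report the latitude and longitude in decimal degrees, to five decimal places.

lat -43.48780°, lon -119.88530°

Zone 11S: λ₀ = -117°, k₀ = 0.9996, false easting 500000 m, false northing 10000000 m.
Meridian distance M = (N − FN)/k₀ = -4820959.5 m.
Inverse transverse Mercator on WGS84 gives φ = -43.48779979°, λ = -119.88530060°.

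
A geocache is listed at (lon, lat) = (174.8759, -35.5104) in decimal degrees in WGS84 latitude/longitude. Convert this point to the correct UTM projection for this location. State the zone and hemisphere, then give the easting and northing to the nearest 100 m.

Zone 60S: E 307400 m, N 6068300 m

Longitude 174.8759° lies in the 6° band [174°, 180°), giving zone 60; latitude is south of the equator, so 60S.
Zone 60 central meridian λ₀ = 6×60 − 183 = 177°; Δλ = -2.1241°.
Transverse Mercator on WGS84 with k₀ = 0.9996 gives E = 307369.147 m, N = 6068278.550 m.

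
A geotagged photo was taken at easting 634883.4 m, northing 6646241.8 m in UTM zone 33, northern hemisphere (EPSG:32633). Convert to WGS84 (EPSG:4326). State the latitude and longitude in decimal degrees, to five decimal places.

Zone 33N: λ₀ = 15°, k₀ = 0.9996, false easting 500000 m.
Meridian distance M = (N − FN)/k₀ = 6648901.4 m.
Inverse transverse Mercator on WGS84 gives φ = 59.93150030°, λ = 17.41360069°.

lat 59.93150°, lon 17.41360°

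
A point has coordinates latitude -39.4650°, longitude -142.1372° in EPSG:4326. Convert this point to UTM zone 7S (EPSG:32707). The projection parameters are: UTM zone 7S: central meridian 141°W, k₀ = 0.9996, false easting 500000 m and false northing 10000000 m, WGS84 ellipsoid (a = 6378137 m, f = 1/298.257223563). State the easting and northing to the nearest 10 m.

E 402170 m, N 5631000 m

Zone 7 central meridian λ₀ = 6×7 − 183 = -141°; Δλ = -1.1372°.
Transverse Mercator on WGS84 with k₀ = 0.9996 gives E = 402174.397 m, N = 5631002.701 m.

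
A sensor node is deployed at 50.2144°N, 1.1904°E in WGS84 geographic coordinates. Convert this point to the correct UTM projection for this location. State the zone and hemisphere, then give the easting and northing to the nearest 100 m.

Longitude 1.1904° lies in the 6° band [0°, 6°), giving zone 31; latitude is north of the equator, so 31N.
Zone 31 central meridian λ₀ = 6×31 − 183 = 3°; Δλ = -1.8096°.
Transverse Mercator on WGS84 with k₀ = 0.9996 gives E = 370892.784 m, N = 5564036.081 m.

Zone 31N: E 370900 m, N 5564000 m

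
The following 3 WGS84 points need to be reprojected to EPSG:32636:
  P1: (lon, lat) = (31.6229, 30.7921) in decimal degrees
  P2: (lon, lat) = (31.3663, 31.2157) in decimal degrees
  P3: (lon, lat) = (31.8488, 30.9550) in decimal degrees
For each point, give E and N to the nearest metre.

P1: E 368243 m, N 3407372 m; P2: E 344379 m, N 3454657 m; P3: E 390044 m, N 3425183 m

UTM zone 36N: λ₀ = 33°, k₀ = 0.9996.
P1 (30.7921°, 31.6229°) → (368243.255, 3407372.432) m.
P2 (31.2157°, 31.3663°) → (344379.424, 3454657.341) m.
P3 (30.9550°, 31.8488°) → (390044.387, 3425183.050) m.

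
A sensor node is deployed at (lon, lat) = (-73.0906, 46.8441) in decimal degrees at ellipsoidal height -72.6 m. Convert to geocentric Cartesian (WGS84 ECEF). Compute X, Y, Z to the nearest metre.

X 1271141 m, Y -4181351 m, Z 4629875 m

WGS84: a = 6378137 m, e² = 0.006694380; N(φ) = a/√(1−e²sin²φ) = 6389528.515 m.
X = (N+h)·cosφ·cosλ = 1271141.015 m; Y = (N+h)·cosφ·sinλ = -4181351.300 m; Z = (N(1−e²)+h)·sinφ = 4629874.681 m.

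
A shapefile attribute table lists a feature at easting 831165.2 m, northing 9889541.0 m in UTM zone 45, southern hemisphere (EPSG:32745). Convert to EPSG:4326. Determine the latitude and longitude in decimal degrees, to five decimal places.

Zone 45S: λ₀ = 87°, k₀ = 0.9996, false easting 500000 m, false northing 10000000 m.
Meridian distance M = (N − FN)/k₀ = -110503.2 m.
Inverse transverse Mercator on WGS84 gives φ = -0.99800036°, λ = 89.97520038°.

lat -0.99800°, lon 89.97520°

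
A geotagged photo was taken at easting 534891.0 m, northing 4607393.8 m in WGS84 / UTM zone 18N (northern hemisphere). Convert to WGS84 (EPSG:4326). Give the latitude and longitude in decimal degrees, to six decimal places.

Zone 18N: λ₀ = -75°, k₀ = 0.9996, false easting 500000 m.
Meridian distance M = (N − FN)/k₀ = 4609237.5 m.
Inverse transverse Mercator on WGS84 gives φ = 41.61750001°, λ = -74.58119989°.

lat 41.617500°, lon -74.581200°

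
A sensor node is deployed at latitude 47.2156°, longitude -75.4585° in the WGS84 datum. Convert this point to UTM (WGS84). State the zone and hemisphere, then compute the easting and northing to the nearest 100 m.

Longitude -75.4585° lies in the 6° band [-78°, -72°), giving zone 18; latitude is north of the equator, so 18N.
Zone 18 central meridian λ₀ = 6×18 − 183 = -75°; Δλ = -0.4585°.
Transverse Mercator on WGS84 with k₀ = 0.9996 gives E = 465282.770 m, N = 5229225.358 m.

Zone 18N: E 465300 m, N 5229200 m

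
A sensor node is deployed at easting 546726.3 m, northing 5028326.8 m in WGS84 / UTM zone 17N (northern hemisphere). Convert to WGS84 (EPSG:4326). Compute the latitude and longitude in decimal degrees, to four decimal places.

lat 45.4069°, lon -80.4029°

Zone 17N: λ₀ = -81°, k₀ = 0.9996, false easting 500000 m.
Meridian distance M = (N − FN)/k₀ = 5030338.9 m.
Inverse transverse Mercator on WGS84 gives φ = 45.40689969°, λ = -80.40290027°.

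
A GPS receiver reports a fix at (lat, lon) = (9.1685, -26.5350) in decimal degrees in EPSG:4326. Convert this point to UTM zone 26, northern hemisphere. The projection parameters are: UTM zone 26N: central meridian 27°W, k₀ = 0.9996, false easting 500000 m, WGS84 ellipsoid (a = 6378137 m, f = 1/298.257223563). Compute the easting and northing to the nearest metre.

Zone 26 central meridian λ₀ = 6×26 − 183 = -27°; Δλ = +0.4650°.
Transverse Mercator on WGS84 with k₀ = 0.9996 gives E = 551086.669 m, N = 1013514.185 m.

E 551087 m, N 1013514 m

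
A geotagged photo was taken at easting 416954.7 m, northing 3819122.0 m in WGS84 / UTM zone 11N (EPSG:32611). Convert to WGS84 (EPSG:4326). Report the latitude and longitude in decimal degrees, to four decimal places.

lat 34.5104°, lon -117.9047°

Zone 11N: λ₀ = -117°, k₀ = 0.9996, false easting 500000 m.
Meridian distance M = (N − FN)/k₀ = 3820650.3 m.
Inverse transverse Mercator on WGS84 gives φ = 34.51040044°, λ = -117.90469971°.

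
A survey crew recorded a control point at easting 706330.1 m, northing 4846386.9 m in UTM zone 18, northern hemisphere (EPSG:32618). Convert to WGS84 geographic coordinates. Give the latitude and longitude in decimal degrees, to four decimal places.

lat 43.7418°, lon -72.4376°

Zone 18N: λ₀ = -75°, k₀ = 0.9996, false easting 500000 m.
Meridian distance M = (N − FN)/k₀ = 4848326.2 m.
Inverse transverse Mercator on WGS84 gives φ = 43.74180007°, λ = -72.43759984°.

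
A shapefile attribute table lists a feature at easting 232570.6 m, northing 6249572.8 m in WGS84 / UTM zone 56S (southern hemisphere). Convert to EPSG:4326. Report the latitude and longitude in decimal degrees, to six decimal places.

Zone 56S: λ₀ = 153°, k₀ = 0.9996, false easting 500000 m, false northing 10000000 m.
Meridian distance M = (N − FN)/k₀ = -3751928.0 m.
Inverse transverse Mercator on WGS84 gives φ = -33.86030007°, λ = 150.10930038°.

lat -33.860300°, lon 150.109300°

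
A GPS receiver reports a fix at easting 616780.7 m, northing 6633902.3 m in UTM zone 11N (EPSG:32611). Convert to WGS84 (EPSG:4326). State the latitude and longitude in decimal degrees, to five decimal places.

Zone 11N: λ₀ = -117°, k₀ = 0.9996, false easting 500000 m.
Meridian distance M = (N − FN)/k₀ = 6636556.9 m.
Inverse transverse Mercator on WGS84 gives φ = 59.82629959°, λ = -114.91700006°.

lat 59.82630°, lon -114.91700°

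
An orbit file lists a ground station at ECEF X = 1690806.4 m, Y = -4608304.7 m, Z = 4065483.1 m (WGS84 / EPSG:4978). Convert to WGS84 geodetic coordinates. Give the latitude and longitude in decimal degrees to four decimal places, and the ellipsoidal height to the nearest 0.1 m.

λ = atan2(Y, X) = -69.85170018°; p = √(X²+Y²) = 4908696.2 m.
Bowring's method on WGS84 (a = 6378137 m, b = 6356752.314 m) gives φ = 39.82130047°, h = 4242.514 m.

lat 39.8213°, lon -69.8517°, h 4242.5 m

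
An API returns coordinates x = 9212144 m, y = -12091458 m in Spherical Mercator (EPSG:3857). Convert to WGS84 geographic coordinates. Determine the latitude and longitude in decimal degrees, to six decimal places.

R = 6378137 m. λ = x/R = 82.75409755°.
φ = 2·arctan(exp(y/R)) − 90° = 2·arctan(0.15020) − 90° = -72.91570009°.

lat -72.915700°, lon 82.754098°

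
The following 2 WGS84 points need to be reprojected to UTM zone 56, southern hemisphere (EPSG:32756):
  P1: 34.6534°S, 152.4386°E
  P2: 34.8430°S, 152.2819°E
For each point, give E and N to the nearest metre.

P1: E 448556 m, N 6165249 m; P2: E 434347 m, N 6144132 m

UTM zone 56S: λ₀ = 153°, k₀ = 0.9996.
P1 (-34.6534°, 152.4386°) → (448555.952, 6165249.149) m.
P2 (-34.8430°, 152.2819°) → (434346.670, 6144132.347) m.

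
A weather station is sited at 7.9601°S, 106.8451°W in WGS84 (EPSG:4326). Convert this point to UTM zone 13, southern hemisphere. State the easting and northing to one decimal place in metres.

Zone 13 central meridian λ₀ = 6×13 − 183 = -105°; Δλ = -1.8451°.
Transverse Mercator on WGS84 with k₀ = 0.9996 gives E = 296617.724 m, N = 9119659.532 m.

E 296617.7 m, N 9119659.5 m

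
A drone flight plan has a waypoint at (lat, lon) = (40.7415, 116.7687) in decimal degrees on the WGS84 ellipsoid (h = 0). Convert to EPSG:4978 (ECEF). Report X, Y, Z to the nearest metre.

X -2179606 m, Y 4320749 m, Z 4140716 m

WGS84: a = 6378137 m, e² = 0.006694380; N(φ) = a/√(1−e²sin²φ) = 6387250.000 m.
X = (N+h)·cosφ·cosλ = -2179605.643 m; Y = (N+h)·cosφ·sinλ = 4320749.214 m; Z = (N(1−e²)+h)·sinφ = 4140715.5004 m.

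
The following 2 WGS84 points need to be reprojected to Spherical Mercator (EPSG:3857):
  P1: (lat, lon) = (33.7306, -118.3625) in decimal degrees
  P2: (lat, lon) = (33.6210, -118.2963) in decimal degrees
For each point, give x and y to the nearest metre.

P1: x -13176053 m, y 3992685 m; P2: x -13168684 m, y 3978024 m

Web Mercator: x = R·λ, y = R·ln tan(π/4+φ/2), R = 6378137 m.
P1 (33.7306°, -118.3625°) → (-13176053.229, 3992685.297) m.
P2 (33.6210°, -118.2963°) → (-13168683.879, 3978024.410) m.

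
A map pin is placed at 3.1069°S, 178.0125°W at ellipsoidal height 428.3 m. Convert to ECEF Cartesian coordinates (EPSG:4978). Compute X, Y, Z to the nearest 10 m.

WGS84: a = 6378137 m, e² = 0.006694380; N(φ) = a/√(1−e²sin²φ) = 6378199.714 m.
X = (N+h)·cosφ·cosλ = -6365420.758 m; Y = (N+h)·cosφ·sinλ = -220894.989 m; Z = (N(1−e²)+h)·sinφ = -343401.472 m.

X -6365420 m, Y -220890 m, Z -343400 m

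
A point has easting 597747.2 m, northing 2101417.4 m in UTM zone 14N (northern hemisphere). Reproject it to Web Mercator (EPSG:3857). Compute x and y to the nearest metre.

Unproject from UTM 14N (λ₀ = -99°) → φ = 19.00300035°, λ = -98.07130017°.
Web Mercator (R = 6378137 m): x = -10917247.197 m, y = 2155289.161 m.

x -10917247 m, y 2155289 m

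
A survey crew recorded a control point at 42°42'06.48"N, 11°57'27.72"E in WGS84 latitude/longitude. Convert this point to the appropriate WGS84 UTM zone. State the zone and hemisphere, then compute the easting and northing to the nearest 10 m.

Longitude 11.9577° lies in the 6° band [6°, 12°), giving zone 32; latitude is north of the equator, so 32N.
Zone 32 central meridian λ₀ = 6×32 − 183 = 9°; Δλ = +2.9577°.
Transverse Mercator on WGS84 with k₀ = 0.9996 gives E = 742248.582 m, N = 4731943.458 m.

Zone 32N: E 742250 m, N 4731940 m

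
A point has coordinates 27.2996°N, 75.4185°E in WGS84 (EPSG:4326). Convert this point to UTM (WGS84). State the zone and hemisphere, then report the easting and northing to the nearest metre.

Zone 43N: E 541411 m, N 3019689 m

Longitude 75.4185° lies in the 6° band [72°, 78°), giving zone 43; latitude is north of the equator, so 43N.
Zone 43 central meridian λ₀ = 6×43 − 183 = 75°; Δλ = +0.4185°.
Transverse Mercator on WGS84 with k₀ = 0.9996 gives E = 541411.167 m, N = 3019688.771 m.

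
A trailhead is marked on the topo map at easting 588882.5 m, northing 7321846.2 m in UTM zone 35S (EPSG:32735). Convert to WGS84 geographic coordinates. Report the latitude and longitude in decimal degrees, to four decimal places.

lat -24.2136°, lon 27.8753°

Zone 35S: λ₀ = 27°, k₀ = 0.9996, false easting 500000 m, false northing 10000000 m.
Meridian distance M = (N − FN)/k₀ = -2679225.5 m.
Inverse transverse Mercator on WGS84 gives φ = -24.21359974°, λ = 27.87530046°.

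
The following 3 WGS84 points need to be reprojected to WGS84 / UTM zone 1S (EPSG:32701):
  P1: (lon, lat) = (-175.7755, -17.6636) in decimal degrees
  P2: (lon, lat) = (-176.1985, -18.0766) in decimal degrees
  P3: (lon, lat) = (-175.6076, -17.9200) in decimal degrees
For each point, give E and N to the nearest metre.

P1: E 629880 m, N 8046611 m; P2: E 584814 m, N 8001156 m; P3: E 647481 m, N 8018114 m

UTM zone 1S: λ₀ = -177°, k₀ = 0.9996.
P1 (-17.6636°, -175.7755°) → (629880.468, 8046610.640) m.
P2 (-18.0766°, -176.1985°) → (584814.429, 8001155.618) m.
P3 (-17.9200°, -175.6076°) → (647481.286, 8018113.842) m.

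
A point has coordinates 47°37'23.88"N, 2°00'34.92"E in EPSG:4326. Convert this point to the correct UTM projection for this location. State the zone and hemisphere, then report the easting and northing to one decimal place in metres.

Longitude 2.0097° lies in the 6° band [0°, 6°), giving zone 31; latitude is north of the equator, so 31N.
Zone 31 central meridian λ₀ = 6×31 − 183 = 3°; Δλ = -0.9903°.
Transverse Mercator on WGS84 with k₀ = 0.9996 gives E = 425592.238 m, N = 5274908.013 m.

Zone 31N: E 425592.2 m, N 5274908.0 m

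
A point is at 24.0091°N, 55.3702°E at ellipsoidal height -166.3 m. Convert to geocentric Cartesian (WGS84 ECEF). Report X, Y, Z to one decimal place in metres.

WGS84: a = 6378137 m, e² = 0.006694380; N(φ) = a/√(1−e²sin²φ) = 6381674.299 m.
X = (N+h)·cosφ·cosλ = 3312675.223 m; Y = (N+h)·cosφ·sinλ = 4796656.768 m; Z = (N(1−e²)+h)·sinφ = 2579136.488 m.

X 3312675.2 m, Y 4796656.8 m, Z 2579136.5 m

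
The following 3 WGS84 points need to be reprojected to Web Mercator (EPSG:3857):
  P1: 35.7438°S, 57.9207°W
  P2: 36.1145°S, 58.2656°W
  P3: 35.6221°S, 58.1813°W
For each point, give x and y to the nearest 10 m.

P1: x -6447700 m, y -4265430 m; P2: x -6486100 m, y -4316390 m; P3: x -6476710 m, y -4248750 m

Web Mercator: x = R·λ, y = R·ln tan(π/4+φ/2), R = 6378137 m.
P1 (-35.7438°, -57.9207°) → (-6447702.830, -4265425.670) m.
P2 (-36.1145°, -58.2656°) → (-6486096.923, -4316387.855) m.
P3 (-35.6221°, -58.1813°) → (-6476712.690, -4248746.731) m.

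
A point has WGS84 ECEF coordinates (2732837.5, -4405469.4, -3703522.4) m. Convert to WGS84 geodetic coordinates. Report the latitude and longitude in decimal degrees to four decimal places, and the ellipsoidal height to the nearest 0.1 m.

λ = atan2(Y, X) = -58.18750044°; p = √(X²+Y²) = 5184260.9 m.
Bowring's method on WGS84 (a = 6378137 m, b = 6356752.314 m) gives φ = -35.72340021°, h = 348.243 m.

lat -35.7234°, lon -58.1875°, h 348.2 m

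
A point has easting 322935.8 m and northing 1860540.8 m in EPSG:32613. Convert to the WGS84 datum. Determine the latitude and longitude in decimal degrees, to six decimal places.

lat 16.821400°, lon -106.661700°

Zone 13N: λ₀ = -105°, k₀ = 0.9996, false easting 500000 m.
Meridian distance M = (N − FN)/k₀ = 1861285.3 m.
Inverse transverse Mercator on WGS84 gives φ = 16.82140021°, λ = -106.66169992°.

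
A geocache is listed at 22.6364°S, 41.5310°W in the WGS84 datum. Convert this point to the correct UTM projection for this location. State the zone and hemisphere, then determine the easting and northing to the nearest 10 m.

Longitude -41.5310° lies in the 6° band [-42°, -36°), giving zone 24; latitude is south of the equator, so 24S.
Zone 24 central meridian λ₀ = 6×24 − 183 = -39°; Δλ = -2.5310°.
Transverse Mercator on WGS84 with k₀ = 0.9996 gives E = 239869.788 m, N = 7494517.396 m.

Zone 24S: E 239870 m, N 7494520 m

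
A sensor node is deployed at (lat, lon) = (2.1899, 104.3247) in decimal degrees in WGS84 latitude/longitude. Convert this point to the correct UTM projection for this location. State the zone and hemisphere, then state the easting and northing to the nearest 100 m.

Longitude 104.3247° lies in the 6° band [102°, 108°), giving zone 48; latitude is north of the equator, so 48N.
Zone 48 central meridian λ₀ = 6×48 − 183 = 105°; Δλ = -0.6753°.
Transverse Mercator on WGS84 with k₀ = 0.9996 gives E = 424908.785 m, N = 242067.841 m.

Zone 48N: E 424900 m, N 242100 m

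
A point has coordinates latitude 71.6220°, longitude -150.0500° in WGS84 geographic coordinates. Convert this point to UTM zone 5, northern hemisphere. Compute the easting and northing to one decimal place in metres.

Zone 5 central meridian λ₀ = 6×5 − 183 = -153°; Δλ = +2.9500°.
Transverse Mercator on WGS84 with k₀ = 0.9996 gives E = 603772.360 m, N = 7949306.500 m.

E 603772.4 m, N 7949306.5 m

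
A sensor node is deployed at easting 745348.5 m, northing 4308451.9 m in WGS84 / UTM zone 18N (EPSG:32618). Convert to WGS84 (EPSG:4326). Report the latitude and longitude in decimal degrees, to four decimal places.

lat 38.8907°, lon -72.1712°

Zone 18N: λ₀ = -75°, k₀ = 0.9996, false easting 500000 m.
Meridian distance M = (N − FN)/k₀ = 4310176.0 m.
Inverse transverse Mercator on WGS84 gives φ = 38.89070024°, λ = -72.17119973°.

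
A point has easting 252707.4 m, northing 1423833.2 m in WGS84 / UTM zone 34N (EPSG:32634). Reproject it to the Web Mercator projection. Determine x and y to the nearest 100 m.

x 2084000 m, y 1444900 m

Unproject from UTM 34N (λ₀ = 21°) → φ = 12.86980000°, λ = 18.72130033°.
Web Mercator (R = 6378137 m): x = 2084045.620 m, y = 1444861.115 m.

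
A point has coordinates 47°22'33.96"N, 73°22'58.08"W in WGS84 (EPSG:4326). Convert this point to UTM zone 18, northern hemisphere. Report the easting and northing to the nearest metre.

E 622082 m, N 5248228 m

Zone 18 central meridian λ₀ = 6×18 − 183 = -75°; Δλ = +1.6172°.
Transverse Mercator on WGS84 with k₀ = 0.9996 gives E = 622081.818 m, N = 5248228.021 m.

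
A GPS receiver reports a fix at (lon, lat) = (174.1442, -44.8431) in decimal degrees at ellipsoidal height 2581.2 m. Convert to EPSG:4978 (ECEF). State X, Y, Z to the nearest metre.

X -4508086 m, Y 462351 m, Z -4476822 m

WGS84: a = 6378137 m, e² = 0.006694380; N(φ) = a/√(1−e²sin²φ) = 6388779.534 m.
X = (N+h)·cosφ·cosλ = -4508086.102 m; Y = (N+h)·cosφ·sinλ = 462350.823 m; Z = (N(1−e²)+h)·sinφ = -4476822.371 m.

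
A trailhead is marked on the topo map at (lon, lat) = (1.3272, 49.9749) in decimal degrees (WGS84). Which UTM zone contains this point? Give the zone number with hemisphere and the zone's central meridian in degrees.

UTM zone = ⌊(λ + 180)/6⌋ + 1; 1.3272° ∈ [0°, 6°) → zone 31.
Hemisphere: N (φ ≥ 0).
Central meridian λ₀ = 6×31 − 183 = 3°.

Zone 31N, central meridian 3°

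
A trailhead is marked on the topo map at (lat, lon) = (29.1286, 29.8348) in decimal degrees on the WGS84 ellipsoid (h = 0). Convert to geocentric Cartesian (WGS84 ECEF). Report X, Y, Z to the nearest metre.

WGS84: a = 6378137 m, e² = 0.006694380; N(φ) = a/√(1−e²sin²φ) = 6383201.557 m.
X = (N+h)·cosφ·cosλ = 4836901.498 m; Y = (N+h)·cosφ·sinλ = 2774022.353 m; Z = (N(1−e²)+h)·sinφ = 3086359.928 m.

X 4836901 m, Y 2774022 m, Z 3086360 m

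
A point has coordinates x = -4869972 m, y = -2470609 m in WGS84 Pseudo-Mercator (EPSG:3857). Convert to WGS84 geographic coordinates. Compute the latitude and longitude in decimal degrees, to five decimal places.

lat -21.65880°, lon -43.74770°

R = 6378137 m. λ = x/R = -43.74770281°.
φ = 2·arctan(exp(y/R)) − 90° = 2·arctan(0.67885) − 90° = -21.65879948°.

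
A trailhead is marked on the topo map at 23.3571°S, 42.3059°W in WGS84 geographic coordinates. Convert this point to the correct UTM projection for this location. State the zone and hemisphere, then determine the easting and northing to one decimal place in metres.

Zone 23S: E 775433.9 m, N 7414379.9 m

Longitude -42.3059° lies in the 6° band [-48°, -42°), giving zone 23; latitude is south of the equator, so 23S.
Zone 23 central meridian λ₀ = 6×23 − 183 = -45°; Δλ = +2.6941°.
Transverse Mercator on WGS84 with k₀ = 0.9996 gives E = 775433.926 m, N = 7414379.877 m.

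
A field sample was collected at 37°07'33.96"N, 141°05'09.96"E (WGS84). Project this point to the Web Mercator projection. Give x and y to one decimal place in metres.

x 15705632.8 m, y 4456698.1 m

Web Mercator is spherical with R = a = 6378137 m.
x = R·λ = 6378137 × 2.462416974 = 15705632.810 m.
y = R·ln tan(π/4 + φ/2) = 6378137 × 0.698746061 = 4456698.107 m.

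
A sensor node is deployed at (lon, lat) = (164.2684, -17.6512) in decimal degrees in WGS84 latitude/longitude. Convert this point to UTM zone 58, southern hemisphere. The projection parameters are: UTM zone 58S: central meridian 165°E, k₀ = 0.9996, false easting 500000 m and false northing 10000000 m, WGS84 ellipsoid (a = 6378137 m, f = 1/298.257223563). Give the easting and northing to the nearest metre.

Zone 58 central meridian λ₀ = 6×58 − 183 = 165°; Δλ = -0.7316°.
Transverse Mercator on WGS84 with k₀ = 0.9996 gives E = 422398.337 m, N = 8048253.411 m.

E 422398 m, N 8048253 m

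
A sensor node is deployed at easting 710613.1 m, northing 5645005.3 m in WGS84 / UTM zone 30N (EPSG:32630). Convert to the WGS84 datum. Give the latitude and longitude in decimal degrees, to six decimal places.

Zone 30N: λ₀ = -3°, k₀ = 0.9996, false easting 500000 m.
Meridian distance M = (N − FN)/k₀ = 5647264.2 m.
Inverse transverse Mercator on WGS84 gives φ = 50.91819959°, λ = -0.00349954°.

lat 50.918200°, lon -0.003500°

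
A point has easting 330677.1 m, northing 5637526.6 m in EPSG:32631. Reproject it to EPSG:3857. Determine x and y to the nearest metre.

x 66102 m, y 6597378 m

Unproject from UTM 31N (λ₀ = 3°) → φ = 50.86459989°, λ = 0.59380070°.
Web Mercator (R = 6378137 m): x = 66101.592 m, y = 6597377.868 m.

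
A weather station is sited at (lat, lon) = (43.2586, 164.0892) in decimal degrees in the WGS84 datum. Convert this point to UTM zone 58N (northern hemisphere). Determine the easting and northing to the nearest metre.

E 426074 m, N 4789935 m

Zone 58 central meridian λ₀ = 6×58 − 183 = 165°; Δλ = -0.9108°.
Transverse Mercator on WGS84 with k₀ = 0.9996 gives E = 426074.090 m, N = 4789935.219 m.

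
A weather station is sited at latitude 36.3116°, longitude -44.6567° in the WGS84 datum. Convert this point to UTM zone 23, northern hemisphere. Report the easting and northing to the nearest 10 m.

E 530820 m, N 4018570 m

Zone 23 central meridian λ₀ = 6×23 − 183 = -45°; Δλ = +0.3433°.
Transverse Mercator on WGS84 with k₀ = 0.9996 gives E = 530818.692 m, N = 4018565.024 m.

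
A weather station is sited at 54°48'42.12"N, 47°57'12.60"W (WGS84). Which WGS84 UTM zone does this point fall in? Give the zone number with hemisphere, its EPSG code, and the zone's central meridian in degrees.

Zone 23N (EPSG:32623), central meridian -45°

UTM zone = ⌊(λ + 180)/6⌋ + 1; -47.9535° ∈ [-48°, -42°) → zone 23.
Hemisphere: N (φ ≥ 0).
Central meridian λ₀ = 6×23 − 183 = -45°.
EPSG code: 32623.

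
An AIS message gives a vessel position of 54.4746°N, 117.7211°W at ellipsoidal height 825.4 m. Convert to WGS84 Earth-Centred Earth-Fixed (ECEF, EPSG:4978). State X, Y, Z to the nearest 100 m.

X -1728000 m, Y -3288400 m, Z 5168300 m

WGS84: a = 6378137 m, e² = 0.006694380; N(φ) = a/√(1−e²sin²φ) = 6392324.920 m.
X = (N+h)·cosφ·cosλ = -1728019.506 m; Y = (N+h)·cosφ·sinλ = -3288449.121 m; Z = (N(1−e²)+h)·sinφ = 5168289.421 m.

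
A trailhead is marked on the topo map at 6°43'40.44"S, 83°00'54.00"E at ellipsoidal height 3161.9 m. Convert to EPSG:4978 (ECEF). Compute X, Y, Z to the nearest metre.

X 770718 m, Y 6290609 m, Z -742629 m

WGS84: a = 6378137 m, e² = 0.006694380; N(φ) = a/√(1−e²sin²φ) = 6378430.036 m.
X = (N+h)·cosφ·cosλ = 770717.967 m; Y = (N+h)·cosφ·sinλ = 6290608.636 m; Z = (N(1−e²)+h)·sinφ = -742628.773 m.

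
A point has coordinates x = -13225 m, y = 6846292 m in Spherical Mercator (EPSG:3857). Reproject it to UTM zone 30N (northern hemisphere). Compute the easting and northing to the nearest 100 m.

Web Mercator inverse (R = 6378137 m) → φ = 52.25460020°, λ = -0.11880220°.
UTM 30N forward: E = 696651.000 m, N = 5793267.389 m.

E 696700 m, N 5793300 m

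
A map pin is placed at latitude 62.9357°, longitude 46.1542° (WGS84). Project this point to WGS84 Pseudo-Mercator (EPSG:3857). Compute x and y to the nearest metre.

x 5137862 m, y 9084502 m

Web Mercator is spherical with R = a = 6378137 m.
x = R·λ = 6378137 × 0.805542754 = 5137862.042 m.
y = R·ln tan(π/4 + φ/2) = 6378137 × 1.424319004 = 9084501.737 m.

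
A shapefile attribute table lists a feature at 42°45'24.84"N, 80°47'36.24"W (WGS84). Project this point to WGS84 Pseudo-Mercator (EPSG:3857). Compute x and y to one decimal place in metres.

Web Mercator is spherical with R = a = 6378137 m.
x = R·λ = 6378137 × -1.410110844 = -8993880.147 m.
y = R·ln tan(π/4 + φ/2) = 6378137 × 0.827050665 = 5275042.446 m.

x -8993880.1 m, y 5275042.4 m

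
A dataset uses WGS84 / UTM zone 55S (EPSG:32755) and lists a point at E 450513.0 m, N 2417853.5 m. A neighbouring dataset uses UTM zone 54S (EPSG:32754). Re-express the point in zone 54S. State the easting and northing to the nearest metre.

UTM 55S → geographic: φ = -68.34800027°, λ = 145.79809967°.
UTM 54S (λ₀ = 141°) forward: E = 697399.204 m, N = 2410648.050 m.

E 697399 m, N 2410648 m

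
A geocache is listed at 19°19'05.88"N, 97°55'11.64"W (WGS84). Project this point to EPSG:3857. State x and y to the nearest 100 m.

x -10900400 m, y 2192400 m

Web Mercator is spherical with R = a = 6378137 m.
x = R·λ = 6378137 × -1.709024658 = -10900393.407 m.
y = R·ln tan(π/4 + φ/2) = 6378137 × 0.343744053 = 2192446.663 m.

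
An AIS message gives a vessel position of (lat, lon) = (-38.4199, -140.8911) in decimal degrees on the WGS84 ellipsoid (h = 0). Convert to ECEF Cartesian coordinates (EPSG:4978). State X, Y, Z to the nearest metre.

X -3882535 m, Y -3156252 m, Z -3942067 m

WGS84: a = 6378137 m, e² = 0.006694380; N(φ) = a/√(1−e²sin²φ) = 6386397.144 m.
X = (N+h)·cosφ·cosλ = -3882535.242 m; Y = (N+h)·cosφ·sinλ = -3156252.328 m; Z = (N(1−e²)+h)·sinφ = -3942066.954 m.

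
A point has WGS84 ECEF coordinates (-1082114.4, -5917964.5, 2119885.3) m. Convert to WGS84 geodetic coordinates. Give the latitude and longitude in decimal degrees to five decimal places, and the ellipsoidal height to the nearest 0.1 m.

λ = atan2(Y, X) = -100.36219978°; p = √(X²+Y²) = 6016084.7 m.
Bowring's method on WGS84 (a = 6378137 m, b = 6356752.314 m) gives φ = 19.53179962°, h = 2886.586 m.

lat 19.53180°, lon -100.36220°, h 2886.6 m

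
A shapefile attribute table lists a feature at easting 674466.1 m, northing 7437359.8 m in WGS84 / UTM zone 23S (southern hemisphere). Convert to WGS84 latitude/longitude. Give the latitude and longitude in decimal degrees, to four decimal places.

Zone 23S: λ₀ = -45°, k₀ = 0.9996, false easting 500000 m, false northing 10000000 m.
Meridian distance M = (N − FN)/k₀ = -2563665.7 m.
Inverse transverse Mercator on WGS84 gives φ = -23.16349963°, λ = -43.29569987°.

lat -23.1635°, lon -43.2957°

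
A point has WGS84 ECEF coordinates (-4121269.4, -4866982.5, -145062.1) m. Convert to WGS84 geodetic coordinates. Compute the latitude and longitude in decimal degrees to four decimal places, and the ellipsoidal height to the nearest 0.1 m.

λ = atan2(Y, X) = -130.25729974°; p = √(X²+Y²) = 6377490.1 m.
Bowring's method on WGS84 (a = 6378137 m, b = 6356752.314 m) gives φ = -1.31179976°, h = 1013.800 m.

lat -1.3118°, lon -130.2573°, h 1013.8 m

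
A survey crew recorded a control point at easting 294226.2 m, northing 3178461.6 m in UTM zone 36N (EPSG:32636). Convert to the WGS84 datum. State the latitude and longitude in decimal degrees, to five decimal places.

lat 28.71710°, lon 30.89330°

Zone 36N: λ₀ = 33°, k₀ = 0.9996, false easting 500000 m.
Meridian distance M = (N − FN)/k₀ = 3179733.5 m.
Inverse transverse Mercator on WGS84 gives φ = 28.71710003°, λ = 30.89329989°.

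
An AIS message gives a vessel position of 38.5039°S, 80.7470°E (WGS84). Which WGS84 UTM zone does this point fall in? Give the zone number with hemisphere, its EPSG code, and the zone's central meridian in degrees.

UTM zone = ⌊(λ + 180)/6⌋ + 1; 80.7470° ∈ [78°, 84°) → zone 44.
Hemisphere: S (φ < 0).
Central meridian λ₀ = 6×44 − 183 = 81°.
EPSG code: 32744.

Zone 44S (EPSG:32744), central meridian 81°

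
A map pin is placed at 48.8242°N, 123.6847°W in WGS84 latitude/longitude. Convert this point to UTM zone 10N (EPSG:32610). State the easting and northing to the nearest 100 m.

Zone 10 central meridian λ₀ = 6×10 − 183 = -123°; Δλ = -0.6847°.
Transverse Mercator on WGS84 with k₀ = 0.9996 gives E = 449743.452 m, N = 5408139.260 m.

E 449700 m, N 5408100 m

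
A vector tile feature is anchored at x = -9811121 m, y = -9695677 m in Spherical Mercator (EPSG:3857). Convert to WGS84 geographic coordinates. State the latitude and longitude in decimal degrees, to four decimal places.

lat -65.3294°, lon -88.1348°

R = 6378137 m. λ = x/R = -88.13479949°.
φ = 2·arctan(exp(y/R)) − 90° = 2·arctan(0.21868) − 90° = -65.32940115°.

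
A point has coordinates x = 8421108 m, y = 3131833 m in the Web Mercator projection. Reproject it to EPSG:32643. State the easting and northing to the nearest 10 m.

Web Mercator inverse (R = 6378137 m) → φ = 27.06690393°, λ = 75.64810026°.
UTM 43N forward: E = 564264.100 m, N = 2994010.894 m.

E 564260 m, N 2994010 m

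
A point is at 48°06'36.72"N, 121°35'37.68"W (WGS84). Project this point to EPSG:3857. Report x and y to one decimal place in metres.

Web Mercator is spherical with R = a = 6378137 m.
x = R·λ = 6378137 × -2.122212160 = -13535759.900 m.
y = R·ln tan(π/4 + φ/2) = 6378137 × 0.960344346 = 6125207.808 m.

x -13535759.9 m, y 6125207.8 m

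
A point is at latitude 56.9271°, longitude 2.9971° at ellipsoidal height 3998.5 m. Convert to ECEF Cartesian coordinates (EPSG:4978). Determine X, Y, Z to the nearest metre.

X 3486202 m, Y 182527 m, Z 5324825 m

WGS84: a = 6378137 m, e² = 0.006694380; N(φ) = a/√(1−e²sin²φ) = 6393181.328 m.
X = (N+h)·cosφ·cosλ = 3486202.298 m; Y = (N+h)·cosφ·sinλ = 182527.184 m; Z = (N(1−e²)+h)·sinφ = 5324824.993 m.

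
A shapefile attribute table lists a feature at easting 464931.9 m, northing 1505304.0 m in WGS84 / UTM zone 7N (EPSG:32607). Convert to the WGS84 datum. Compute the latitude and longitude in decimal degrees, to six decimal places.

Zone 7N: λ₀ = -141°, k₀ = 0.9996, false easting 500000 m.
Meridian distance M = (N − FN)/k₀ = 1505906.4 m.
Inverse transverse Mercator on WGS84 gives φ = 13.61620042°, λ = -141.32420000°.

lat 13.616200°, lon -141.324200°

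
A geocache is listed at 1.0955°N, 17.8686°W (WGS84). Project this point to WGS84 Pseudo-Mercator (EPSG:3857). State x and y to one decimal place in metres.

Web Mercator is spherical with R = a = 6378137 m.
x = R·λ = 6378137 × -0.311865903 = -1989123.453 m.
y = R·ln tan(π/4 + φ/2) = 6378137 × 0.019121247 = 121957.933 m.

x -1989123.5 m, y 121957.9 m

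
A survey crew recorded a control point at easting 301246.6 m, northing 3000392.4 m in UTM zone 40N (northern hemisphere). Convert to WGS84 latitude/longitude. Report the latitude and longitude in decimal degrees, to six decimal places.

Zone 40N: λ₀ = 57°, k₀ = 0.9996, false easting 500000 m.
Meridian distance M = (N − FN)/k₀ = 3001593.0 m.
Inverse transverse Mercator on WGS84 gives φ = 27.11170010°, λ = 54.99500010°.

lat 27.111700°, lon 54.995000°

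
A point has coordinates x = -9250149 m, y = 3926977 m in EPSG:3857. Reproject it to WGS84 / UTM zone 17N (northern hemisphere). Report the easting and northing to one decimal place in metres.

E 304757.3 m, N 3679662.8 m

Web Mercator inverse (R = 6378137 m) → φ = 33.23829859°, λ = -83.09550227°.
UTM 17N forward: E = 304757.316 m, N = 3679662.769 m.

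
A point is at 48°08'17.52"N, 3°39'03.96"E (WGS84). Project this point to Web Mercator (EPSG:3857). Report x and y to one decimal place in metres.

Web Mercator is spherical with R = a = 6378137 m.
x = R·λ = 6378137 × 0.063723716 = 406438.593 m.
y = R·ln tan(π/4 + φ/2) = 6378137 × 0.961076450 = 6129877.264 m.

x 406438.6 m, y 6129877.3 m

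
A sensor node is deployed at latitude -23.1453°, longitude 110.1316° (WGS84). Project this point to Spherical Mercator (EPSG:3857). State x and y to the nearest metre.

Web Mercator is spherical with R = a = 6378137 m.
x = R·λ = 6378137 × 1.922159030 = 12259793.632 m.
y = R·ln tan(π/4 + φ/2) = 6378137 × -0.415419063 = -2649599.698 m.

x 12259794 m, y -2649600 m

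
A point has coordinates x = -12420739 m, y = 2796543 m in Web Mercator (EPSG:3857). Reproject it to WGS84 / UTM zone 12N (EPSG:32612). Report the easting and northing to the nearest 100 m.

Web Mercator inverse (R = 6378137 m) → φ = 24.35349862°, λ = -111.57739684°.
UTM 12N forward: E = 441433.222 m, N = 2693486.353 m.

E 441400 m, N 2693500 m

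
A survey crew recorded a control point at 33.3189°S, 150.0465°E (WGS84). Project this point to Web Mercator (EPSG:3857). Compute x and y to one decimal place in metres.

x 16703100.0 m, y -3937709.5 m

Web Mercator is spherical with R = a = 6378137 m.
x = R·λ = 6378137 × 2.618805456 = 16703099.975 m.
y = R·ln tan(π/4 + φ/2) = 6378137 × -0.617376125 = -3937709.508 m.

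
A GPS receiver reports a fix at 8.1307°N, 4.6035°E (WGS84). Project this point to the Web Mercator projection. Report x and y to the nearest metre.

x 512459 m, y 908159 m

Web Mercator is spherical with R = a = 6378137 m.
x = R·λ = 6378137 × 0.080346232 = 512459.276 m.
y = R·ln tan(π/4 + φ/2) = 6378137 × 0.142386180 = 908158.563 m.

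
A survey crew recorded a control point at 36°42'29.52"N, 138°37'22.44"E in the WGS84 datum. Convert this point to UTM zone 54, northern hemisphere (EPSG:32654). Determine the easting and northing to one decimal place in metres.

Zone 54 central meridian λ₀ = 6×54 − 183 = 141°; Δλ = -2.3771°.
Transverse Mercator on WGS84 with k₀ = 0.9996 gives E = 287671.973 m, N = 4065136.494 m.

E 287672.0 m, N 4065136.5 m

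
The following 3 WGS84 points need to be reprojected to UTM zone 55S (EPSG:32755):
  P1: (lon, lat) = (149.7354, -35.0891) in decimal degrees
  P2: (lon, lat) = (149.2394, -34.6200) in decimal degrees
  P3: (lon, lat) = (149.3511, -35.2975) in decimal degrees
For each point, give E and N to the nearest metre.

UTM zone 55S: λ₀ = 147°, k₀ = 0.9996.
P1 (-35.0891°, 149.7354°) → (749371.287, 6113652.564) m.
P2 (-34.6200°, 149.2394°) → (705307.841, 6166816.016) m.
P3 (-35.2975°, 149.3511°) → (713782.468, 6091429.213) m.

P1: E 749371 m, N 6113653 m; P2: E 705308 m, N 6166816 m; P3: E 713782 m, N 6091429 m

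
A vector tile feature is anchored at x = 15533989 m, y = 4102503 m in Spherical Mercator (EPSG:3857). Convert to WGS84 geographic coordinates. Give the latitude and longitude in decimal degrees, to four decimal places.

lat 34.5471°, lon 139.5442°

R = 6378137 m. λ = x/R = 139.54419742°.
φ = 2·arctan(exp(y/R)) − 90° = 2·arctan(1.90258) − 90° = 34.54710068°.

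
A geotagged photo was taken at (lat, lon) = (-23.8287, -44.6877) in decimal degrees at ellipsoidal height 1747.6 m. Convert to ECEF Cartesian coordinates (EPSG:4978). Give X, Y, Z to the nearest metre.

X 4151408 m, Y -4106397 m, Z -2561646 m

WGS84: a = 6378137 m, e² = 0.006694380; N(φ) = a/√(1−e²sin²φ) = 6381624.391 m.
X = (N+h)·cosφ·cosλ = 4151408.120 m; Y = (N+h)·cosφ·sinλ = -4106397.159 m; Z = (N(1−e²)+h)·sinφ = -2561645.551 m.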